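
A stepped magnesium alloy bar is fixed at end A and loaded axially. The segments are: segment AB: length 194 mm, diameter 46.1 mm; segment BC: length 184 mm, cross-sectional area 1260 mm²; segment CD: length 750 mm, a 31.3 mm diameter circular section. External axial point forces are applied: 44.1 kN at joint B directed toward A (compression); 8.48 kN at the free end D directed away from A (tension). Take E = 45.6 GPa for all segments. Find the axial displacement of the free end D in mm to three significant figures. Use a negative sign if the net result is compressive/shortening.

Internal axial forces (sectioning from the free end, tension +): N_CD = 8.48 kN, N_BC = 8.48 kN, N_AB = -35.62 kN.
A_AB = 1669 mm².
A_CD = 769.4 mm².
δ_AB = -35620·194/(1669·45600) = -0.09079 mm
δ_BC = 8480·184/(1260·45600) = 0.02716 mm
δ_CD = 8480·750/(769.4·45600) = 0.1813 mm
δ = Σδ_i = 0.1176 mm.

0.118 mm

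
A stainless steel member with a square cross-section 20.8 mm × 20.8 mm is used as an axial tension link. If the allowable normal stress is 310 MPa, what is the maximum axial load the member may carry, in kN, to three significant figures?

A = 432.6 mm².
P_max = σ_allow · A = 310 · 432.6 = 134100 N = 134.1 kN.

134 kN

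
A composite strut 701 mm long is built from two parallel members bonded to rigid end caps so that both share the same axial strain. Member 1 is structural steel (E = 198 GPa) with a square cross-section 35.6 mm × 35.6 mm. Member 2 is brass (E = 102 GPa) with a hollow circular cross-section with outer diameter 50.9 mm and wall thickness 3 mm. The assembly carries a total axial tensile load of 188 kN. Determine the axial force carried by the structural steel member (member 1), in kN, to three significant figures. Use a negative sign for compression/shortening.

A_1 = 1267 mm².
A_2 = 451.4 mm².
Equal strain + equilibrium ⇒ each member carries load in proportion to AE: A₁E₁ = 250900000 N, A₂E₂ = 46050000 N, ΣAE = 297000000 N.
F₁ = P·A₁E₁/ΣAE = 188000·250900000/297000000 = 158900 N.

159 kN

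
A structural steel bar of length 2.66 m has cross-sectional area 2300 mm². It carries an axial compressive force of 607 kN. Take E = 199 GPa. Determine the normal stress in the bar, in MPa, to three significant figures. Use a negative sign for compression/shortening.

-264 MPa

σ = N/A = -607000/2300 = -263.9 MPa.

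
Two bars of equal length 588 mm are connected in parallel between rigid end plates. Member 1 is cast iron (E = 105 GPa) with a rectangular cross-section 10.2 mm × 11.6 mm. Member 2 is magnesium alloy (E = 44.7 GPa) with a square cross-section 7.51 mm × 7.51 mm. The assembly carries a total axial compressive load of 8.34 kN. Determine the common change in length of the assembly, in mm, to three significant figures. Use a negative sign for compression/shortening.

A_1 = 118.3 mm².
A_2 = 56.4 mm².
Equal strain + equilibrium ⇒ each member carries load in proportion to AE: A₁E₁ = 12420000 N, A₂E₂ = 2521000 N, ΣAE = 14940000 N.
δ = PL/ΣAE = -8340·588/14940000 = -0.3281 mm.

-0.328 mm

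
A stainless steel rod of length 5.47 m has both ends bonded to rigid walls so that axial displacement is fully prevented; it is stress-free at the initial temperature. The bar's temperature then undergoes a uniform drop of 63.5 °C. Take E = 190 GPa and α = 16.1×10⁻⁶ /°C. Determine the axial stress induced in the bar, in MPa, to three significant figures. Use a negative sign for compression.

194 MPa

Free thermal expansion αLΔT = 16.1e-6 · 5470 · -63.5 = -5.592 mm.
The walls impose strain ε = −(-5.592)/5470 = 1.0224e-03; σ = Eε = 190000 · 1.0224e-03 = 194.2 MPa.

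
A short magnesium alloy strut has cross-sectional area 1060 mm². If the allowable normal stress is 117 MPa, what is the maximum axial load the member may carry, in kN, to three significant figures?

124 kN

P_max = σ_allow · A = 117 · 1060 = 124000 N = 124 kN.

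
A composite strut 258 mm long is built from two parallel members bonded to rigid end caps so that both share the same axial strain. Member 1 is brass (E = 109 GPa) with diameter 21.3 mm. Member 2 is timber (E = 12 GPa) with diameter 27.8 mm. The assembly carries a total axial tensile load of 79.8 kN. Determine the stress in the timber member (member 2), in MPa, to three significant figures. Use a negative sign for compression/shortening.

20.8 MPa

A_1 = 356.3 mm².
A_2 = 607 mm².
Equal strain + equilibrium ⇒ each member carries load in proportion to AE: A₁E₁ = 38840000 N, A₂E₂ = 7284000 N, ΣAE = 46120000 N.
σ₂ = P·E₂/ΣAE = 79800·12000/46120000 = 20.76 MPa.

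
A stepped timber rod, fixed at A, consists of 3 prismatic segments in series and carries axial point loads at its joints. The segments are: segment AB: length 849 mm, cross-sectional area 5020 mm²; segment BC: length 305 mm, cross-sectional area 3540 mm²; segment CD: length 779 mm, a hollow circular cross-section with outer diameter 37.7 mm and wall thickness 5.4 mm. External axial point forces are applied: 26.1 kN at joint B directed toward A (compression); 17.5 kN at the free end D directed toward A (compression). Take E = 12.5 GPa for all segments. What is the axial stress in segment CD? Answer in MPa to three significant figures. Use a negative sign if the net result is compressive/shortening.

-31.9 MPa

Internal axial forces (sectioning from the free end, tension +): N_CD = -17.5 kN, N_BC = -17.5 kN, N_AB = -43.6 kN.
A_CD = 548 mm².
σ_CD = N_CD/A_CD = -17500/548 = -31.94 MPa.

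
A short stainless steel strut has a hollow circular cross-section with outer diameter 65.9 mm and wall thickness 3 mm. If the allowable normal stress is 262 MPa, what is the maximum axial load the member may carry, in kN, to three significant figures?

A = 592.8 mm².
P_max = σ_allow · A = 262 · 592.8 = 155300 N = 155.3 kN.

155 kN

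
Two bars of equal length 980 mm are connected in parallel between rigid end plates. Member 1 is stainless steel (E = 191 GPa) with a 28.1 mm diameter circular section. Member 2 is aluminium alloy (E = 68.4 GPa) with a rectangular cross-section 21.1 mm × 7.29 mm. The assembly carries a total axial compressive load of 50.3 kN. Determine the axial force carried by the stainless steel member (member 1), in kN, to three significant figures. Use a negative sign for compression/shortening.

-46.2 kN

A_1 = 620.2 mm².
A_2 = 153.8 mm².
Equal strain + equilibrium ⇒ each member carries load in proportion to AE: A₁E₁ = 118500000 N, A₂E₂ = 10520000 N, ΣAE = 129000000 N.
F₁ = P·A₁E₁/ΣAE = -50300·118500000/129000000 = -46200 N.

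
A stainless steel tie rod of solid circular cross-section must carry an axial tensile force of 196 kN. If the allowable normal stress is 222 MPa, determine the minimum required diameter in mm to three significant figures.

33.5 mm

Required area A ≥ P/σ_allow = 196000/222 = 882.9 mm².
For a solid circular section, d ≥ √(4A/π) = 33.53 mm.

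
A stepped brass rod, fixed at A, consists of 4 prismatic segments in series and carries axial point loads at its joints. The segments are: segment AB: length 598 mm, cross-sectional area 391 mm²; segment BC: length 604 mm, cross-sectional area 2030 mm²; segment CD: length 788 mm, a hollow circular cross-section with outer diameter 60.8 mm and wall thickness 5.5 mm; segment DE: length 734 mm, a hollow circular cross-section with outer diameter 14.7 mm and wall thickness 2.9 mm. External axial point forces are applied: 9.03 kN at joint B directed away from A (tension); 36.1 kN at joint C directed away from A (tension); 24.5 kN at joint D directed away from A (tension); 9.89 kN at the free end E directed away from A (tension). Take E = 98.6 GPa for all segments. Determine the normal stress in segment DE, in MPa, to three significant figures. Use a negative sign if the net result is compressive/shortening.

92.0 MPa

Internal axial forces (sectioning from the free end, tension +): N_DE = 9.89 kN, N_CD = 34.39 kN, N_BC = 70.49 kN, N_AB = 79.52 kN.
A_DE = 107.5 mm².
σ_DE = N_DE/A_DE = 9890/107.5 = 92 MPa.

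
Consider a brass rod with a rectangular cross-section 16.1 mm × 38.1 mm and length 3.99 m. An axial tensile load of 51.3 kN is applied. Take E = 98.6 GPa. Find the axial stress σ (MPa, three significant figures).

83.6 MPa

A = 613.4 mm².
σ = N/A = 51300/613.4 = 83.63 MPa.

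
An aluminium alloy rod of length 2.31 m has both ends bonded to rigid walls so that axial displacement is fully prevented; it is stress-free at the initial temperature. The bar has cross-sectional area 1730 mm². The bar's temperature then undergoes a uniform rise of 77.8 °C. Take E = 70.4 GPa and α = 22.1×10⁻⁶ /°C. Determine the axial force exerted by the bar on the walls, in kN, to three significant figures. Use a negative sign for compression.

Free thermal expansion αLΔT = 22.1e-6 · 2310 · 77.8 = 3.972 mm.
The walls impose strain ε = −(3.972)/2310 = -1.7194e-03; σ = Eε = 70400 · -1.7194e-03 = -121 MPa.
Wall reaction R = σ·A = -121·1730 = -209400 N = -209.4 kN.

-209 kN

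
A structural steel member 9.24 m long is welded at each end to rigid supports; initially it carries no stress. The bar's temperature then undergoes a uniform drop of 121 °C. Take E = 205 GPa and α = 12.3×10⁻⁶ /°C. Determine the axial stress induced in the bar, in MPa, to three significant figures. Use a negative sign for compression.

Free thermal expansion αLΔT = 12.3e-6 · 9240 · -121 = -13.75 mm.
The walls impose strain ε = −(-13.75)/9240 = 1.4883e-03; σ = Eε = 205000 · 1.4883e-03 = 305.1 MPa.

305 MPa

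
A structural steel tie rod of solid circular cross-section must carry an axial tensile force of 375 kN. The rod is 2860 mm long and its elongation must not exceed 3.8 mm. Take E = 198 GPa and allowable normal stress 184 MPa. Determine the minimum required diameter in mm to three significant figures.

50.9 mm

Required area A ≥ P/σ_allow = 375000/184 = 2038 mm².
For a solid circular section, d ≥ √(4A/π) = 50.94 mm.
Elongation limit: A ≥ PL/(Eδ_allow) = 375000·2860/(198000·3.8) = 1425 mm² ⇒ d ≥ 42.6 mm.
The stress limit governs.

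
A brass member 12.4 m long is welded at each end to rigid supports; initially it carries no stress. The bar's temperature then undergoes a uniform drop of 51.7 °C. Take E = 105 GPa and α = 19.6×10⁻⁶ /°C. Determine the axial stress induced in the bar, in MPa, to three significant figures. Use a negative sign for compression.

Free thermal expansion αLΔT = 19.6e-6 · 12400 · -51.7 = -12.57 mm.
The walls impose strain ε = −(-12.57)/12400 = 1.0133e-03; σ = Eε = 105000 · 1.0133e-03 = 106.4 MPa.

106 MPa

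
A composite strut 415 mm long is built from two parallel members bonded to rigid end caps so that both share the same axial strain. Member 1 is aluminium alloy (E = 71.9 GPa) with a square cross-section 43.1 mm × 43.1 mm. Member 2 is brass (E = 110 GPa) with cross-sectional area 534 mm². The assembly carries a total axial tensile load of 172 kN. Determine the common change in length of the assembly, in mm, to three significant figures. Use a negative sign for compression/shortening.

0.371 mm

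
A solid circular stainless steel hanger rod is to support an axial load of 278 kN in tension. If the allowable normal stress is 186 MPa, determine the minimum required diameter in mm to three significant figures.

Required area A ≥ P/σ_allow = 278000/186 = 1495 mm².
For a solid circular section, d ≥ √(4A/π) = 43.62 mm.

43.6 mm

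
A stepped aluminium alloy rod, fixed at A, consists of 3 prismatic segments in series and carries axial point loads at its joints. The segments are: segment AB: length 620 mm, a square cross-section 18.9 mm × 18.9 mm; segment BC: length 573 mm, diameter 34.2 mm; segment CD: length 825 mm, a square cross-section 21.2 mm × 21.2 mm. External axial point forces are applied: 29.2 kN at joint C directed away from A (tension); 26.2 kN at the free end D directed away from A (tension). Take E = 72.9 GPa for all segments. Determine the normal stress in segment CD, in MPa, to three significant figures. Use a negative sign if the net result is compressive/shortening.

Internal axial forces (sectioning from the free end, tension +): N_CD = 26.2 kN, N_BC = 55.4 kN, N_AB = 55.4 kN.
A_CD = 449.4 mm².
σ_CD = N_CD/A_CD = 26200/449.4 = 58.29 MPa.

58.3 MPa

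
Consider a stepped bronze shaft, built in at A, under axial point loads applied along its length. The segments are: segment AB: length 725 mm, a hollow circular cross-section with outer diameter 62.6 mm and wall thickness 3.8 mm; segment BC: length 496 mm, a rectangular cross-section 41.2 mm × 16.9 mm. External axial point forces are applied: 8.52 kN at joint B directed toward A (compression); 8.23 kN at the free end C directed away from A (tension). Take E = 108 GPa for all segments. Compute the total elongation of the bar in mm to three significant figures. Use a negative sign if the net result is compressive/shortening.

0.0515 mm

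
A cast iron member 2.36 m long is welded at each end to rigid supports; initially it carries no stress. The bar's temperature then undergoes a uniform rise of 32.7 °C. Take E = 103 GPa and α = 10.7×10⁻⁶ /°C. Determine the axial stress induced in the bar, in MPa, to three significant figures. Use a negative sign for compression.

-36.0 MPa

Free thermal expansion αLΔT = 10.7e-6 · 2360 · 32.7 = 0.8257 mm.
The walls impose strain ε = −(0.8257)/2360 = -3.4989e-04; σ = Eε = 103000 · -3.4989e-04 = -36.04 MPa.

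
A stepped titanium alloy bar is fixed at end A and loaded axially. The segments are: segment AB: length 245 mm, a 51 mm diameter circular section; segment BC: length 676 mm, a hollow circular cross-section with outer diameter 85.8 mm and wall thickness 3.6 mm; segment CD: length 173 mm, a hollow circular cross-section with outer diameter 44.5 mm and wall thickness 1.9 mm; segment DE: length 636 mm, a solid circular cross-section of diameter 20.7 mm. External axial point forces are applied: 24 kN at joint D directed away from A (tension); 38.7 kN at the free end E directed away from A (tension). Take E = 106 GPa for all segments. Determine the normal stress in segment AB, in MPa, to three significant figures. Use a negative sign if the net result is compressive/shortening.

30.7 MPa

Internal axial forces (sectioning from the free end, tension +): N_DE = 38.7 kN, N_CD = 62.7 kN, N_BC = 62.7 kN, N_AB = 62.7 kN.
A_AB = 2043 mm².
σ_AB = N_AB/A_AB = 62700/2043 = 30.69 MPa.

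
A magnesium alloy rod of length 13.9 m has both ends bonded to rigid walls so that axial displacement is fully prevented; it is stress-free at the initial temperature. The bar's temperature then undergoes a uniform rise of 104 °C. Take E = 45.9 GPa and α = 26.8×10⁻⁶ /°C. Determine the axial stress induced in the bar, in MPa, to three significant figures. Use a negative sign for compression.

Free thermal expansion αLΔT = 26.8e-6 · 13900 · 104 = 38.74 mm.
The walls impose strain ε = −(38.74)/13900 = -2.7872e-03; σ = Eε = 45900 · -2.7872e-03 = -127.9 MPa.

-128 MPa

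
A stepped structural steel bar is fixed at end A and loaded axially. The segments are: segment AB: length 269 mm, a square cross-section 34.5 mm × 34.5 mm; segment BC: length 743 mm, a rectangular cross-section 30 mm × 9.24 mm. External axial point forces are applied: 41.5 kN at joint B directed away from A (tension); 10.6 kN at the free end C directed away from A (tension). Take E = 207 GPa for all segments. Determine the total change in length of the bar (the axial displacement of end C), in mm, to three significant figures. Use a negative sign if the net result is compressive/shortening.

Internal axial forces (sectioning from the free end, tension +): N_BC = 10.6 kN, N_AB = 52.1 kN.
A_AB = 1190 mm².
A_BC = 277.2 mm².
δ_AB = 52100·269/(1190·207000) = 0.05688 mm
δ_BC = 10600·743/(277.2·207000) = 0.1373 mm
δ = Σδ_i = 0.1941 mm.

0.194 mm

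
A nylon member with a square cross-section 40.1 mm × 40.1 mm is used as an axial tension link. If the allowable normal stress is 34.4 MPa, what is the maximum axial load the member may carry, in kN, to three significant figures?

55.3 kN

A = 1608 mm².
P_max = σ_allow · A = 34.4 · 1608 = 55320 N = 55.32 kN.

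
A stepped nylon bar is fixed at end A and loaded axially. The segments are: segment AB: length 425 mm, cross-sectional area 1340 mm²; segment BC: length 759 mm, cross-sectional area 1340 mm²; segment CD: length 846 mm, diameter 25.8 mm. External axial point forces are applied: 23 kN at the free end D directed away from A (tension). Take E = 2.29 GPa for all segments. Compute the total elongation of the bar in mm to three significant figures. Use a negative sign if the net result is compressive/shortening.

25.1 mm

Internal axial forces (sectioning from the free end, tension +): N_CD = 23 kN, N_BC = 23 kN, N_AB = 23 kN.
A_CD = 522.8 mm².
δ_AB = 23000·425/(1340·2290) = 3.185 mm
δ_BC = 23000·759/(1340·2290) = 5.689 mm
δ_CD = 23000·846/(522.8·2290) = 16.25 mm
δ = Σδ_i = 25.13 mm.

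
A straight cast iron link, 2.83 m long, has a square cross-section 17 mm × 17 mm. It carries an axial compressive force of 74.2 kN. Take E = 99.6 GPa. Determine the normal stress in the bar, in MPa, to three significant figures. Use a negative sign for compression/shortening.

A = 289 mm².
σ = N/A = -74200/289 = -256.7 MPa.

-257 MPa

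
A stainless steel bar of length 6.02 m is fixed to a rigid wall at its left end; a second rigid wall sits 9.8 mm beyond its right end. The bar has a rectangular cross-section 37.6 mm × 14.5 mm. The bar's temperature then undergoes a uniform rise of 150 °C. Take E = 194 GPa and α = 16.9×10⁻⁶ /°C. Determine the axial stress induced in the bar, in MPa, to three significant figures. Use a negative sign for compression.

-176 MPa

Free thermal expansion αLΔT = 16.9e-6 · 6020 · 150 = 15.26 mm.
The walls engage after the gap closes; constrained expansion = 15.26 − 9.8 = 5.461 mm.
The walls impose strain ε = −(5.461)/6020 = -9.0709e-04; σ = Eε = 194000 · -9.0709e-04 = -176 MPa.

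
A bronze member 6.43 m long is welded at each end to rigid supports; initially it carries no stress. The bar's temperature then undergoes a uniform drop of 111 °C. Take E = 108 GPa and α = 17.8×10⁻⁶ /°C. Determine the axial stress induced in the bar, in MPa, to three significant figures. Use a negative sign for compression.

Free thermal expansion αLΔT = 17.8e-6 · 6430 · -111 = -12.7 mm.
The walls impose strain ε = −(-12.7)/6430 = 1.9758e-03; σ = Eε = 108000 · 1.9758e-03 = 213.4 MPa.

213 MPa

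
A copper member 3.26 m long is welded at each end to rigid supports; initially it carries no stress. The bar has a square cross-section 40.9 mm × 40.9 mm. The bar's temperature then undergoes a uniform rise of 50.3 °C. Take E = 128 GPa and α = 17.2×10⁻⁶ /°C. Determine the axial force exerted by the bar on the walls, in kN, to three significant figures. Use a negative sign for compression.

Free thermal expansion αLΔT = 17.2e-6 · 3260 · 50.3 = 2.82 mm.
The walls impose strain ε = −(2.82)/3260 = -8.6516e-04; σ = Eε = 128000 · -8.6516e-04 = -110.7 MPa.
Wall reaction R = σ·A = -110.7·1673 = -185200 N = -185.2 kN.

-185 kN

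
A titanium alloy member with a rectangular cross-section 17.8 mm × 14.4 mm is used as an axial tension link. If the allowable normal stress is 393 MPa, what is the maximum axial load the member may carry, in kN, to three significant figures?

A = 256.3 mm².
P_max = σ_allow · A = 393 · 256.3 = 100700 N = 100.7 kN.

101 kN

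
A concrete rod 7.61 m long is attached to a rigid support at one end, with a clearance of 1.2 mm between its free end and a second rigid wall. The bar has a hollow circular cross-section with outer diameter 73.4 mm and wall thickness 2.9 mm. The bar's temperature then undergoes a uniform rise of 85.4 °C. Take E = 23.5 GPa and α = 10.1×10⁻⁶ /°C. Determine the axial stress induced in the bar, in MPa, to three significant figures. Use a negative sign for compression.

-16.6 MPa

Free thermal expansion αLΔT = 10.1e-6 · 7610 · 85.4 = 6.564 mm.
The walls engage after the gap closes; constrained expansion = 6.564 − 1.2 = 5.364 mm.
The walls impose strain ε = −(5.364)/7610 = -7.0485e-04; σ = Eε = 23500 · -7.0485e-04 = -16.56 MPa.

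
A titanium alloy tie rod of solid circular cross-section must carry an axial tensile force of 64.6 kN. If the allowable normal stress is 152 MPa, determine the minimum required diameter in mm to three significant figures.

23.3 mm

Required area A ≥ P/σ_allow = 64600/152 = 425 mm².
For a solid circular section, d ≥ √(4A/π) = 23.26 mm.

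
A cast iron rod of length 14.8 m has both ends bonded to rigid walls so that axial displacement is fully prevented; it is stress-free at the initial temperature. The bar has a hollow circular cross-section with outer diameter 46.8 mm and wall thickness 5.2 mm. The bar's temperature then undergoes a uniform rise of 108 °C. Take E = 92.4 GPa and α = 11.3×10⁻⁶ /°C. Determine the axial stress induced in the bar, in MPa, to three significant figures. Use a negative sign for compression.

-113 MPa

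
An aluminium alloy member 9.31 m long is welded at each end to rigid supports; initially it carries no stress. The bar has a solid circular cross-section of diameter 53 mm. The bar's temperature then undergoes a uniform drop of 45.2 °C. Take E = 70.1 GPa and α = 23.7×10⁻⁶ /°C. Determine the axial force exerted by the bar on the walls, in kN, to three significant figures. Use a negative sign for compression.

166 kN

Free thermal expansion αLΔT = 23.7e-6 · 9310 · -45.2 = -9.973 mm.
The walls impose strain ε = −(-9.973)/9310 = 1.0712e-03; σ = Eε = 70100 · 1.0712e-03 = 75.09 MPa.
Wall reaction R = σ·A = 75.09·2206 = 165700 N = 165.7 kN.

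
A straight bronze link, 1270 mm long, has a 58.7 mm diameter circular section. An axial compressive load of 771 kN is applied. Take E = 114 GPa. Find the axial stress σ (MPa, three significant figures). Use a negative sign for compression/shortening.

A = 2706 mm².
σ = N/A = -771000/2706 = -284.9 MPa.

-285 MPa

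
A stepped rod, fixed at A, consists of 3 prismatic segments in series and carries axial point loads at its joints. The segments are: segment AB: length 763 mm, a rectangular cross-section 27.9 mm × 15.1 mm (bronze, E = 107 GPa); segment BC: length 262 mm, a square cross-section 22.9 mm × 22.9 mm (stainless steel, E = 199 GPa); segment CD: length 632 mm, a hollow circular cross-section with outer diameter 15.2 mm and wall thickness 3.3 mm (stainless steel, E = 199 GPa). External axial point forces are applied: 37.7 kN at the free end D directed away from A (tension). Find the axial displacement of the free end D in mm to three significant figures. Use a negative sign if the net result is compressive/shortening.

1.70 mm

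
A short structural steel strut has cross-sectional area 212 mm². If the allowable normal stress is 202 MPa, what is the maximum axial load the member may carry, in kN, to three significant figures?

P_max = σ_allow · A = 202 · 212 = 42820 N = 42.82 kN.

42.8 kN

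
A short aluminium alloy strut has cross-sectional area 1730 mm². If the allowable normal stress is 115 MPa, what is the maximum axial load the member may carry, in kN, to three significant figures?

199 kN

P_max = σ_allow · A = 115 · 1730 = 199000 N = 198.9 kN.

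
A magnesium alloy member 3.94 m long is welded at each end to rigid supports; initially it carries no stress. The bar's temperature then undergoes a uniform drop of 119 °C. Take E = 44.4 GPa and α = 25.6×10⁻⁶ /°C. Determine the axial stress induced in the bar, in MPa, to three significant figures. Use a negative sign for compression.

135 MPa

Free thermal expansion αLΔT = 25.6e-6 · 3940 · -119 = -12 mm.
The walls impose strain ε = −(-12)/3940 = 3.0464e-03; σ = Eε = 44400 · 3.0464e-03 = 135.3 MPa.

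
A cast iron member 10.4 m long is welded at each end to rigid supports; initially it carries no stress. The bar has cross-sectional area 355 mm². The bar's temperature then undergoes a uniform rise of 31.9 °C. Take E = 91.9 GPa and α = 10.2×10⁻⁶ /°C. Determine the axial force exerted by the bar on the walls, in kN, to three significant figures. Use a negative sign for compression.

Free thermal expansion αLΔT = 10.2e-6 · 10400 · 31.9 = 3.384 mm.
The walls impose strain ε = −(3.384)/10400 = -3.2538e-04; σ = Eε = 91900 · -3.2538e-04 = -29.9 MPa.
Wall reaction R = σ·A = -29.9·355 = -10620 N = -10.62 kN.

-10.6 kN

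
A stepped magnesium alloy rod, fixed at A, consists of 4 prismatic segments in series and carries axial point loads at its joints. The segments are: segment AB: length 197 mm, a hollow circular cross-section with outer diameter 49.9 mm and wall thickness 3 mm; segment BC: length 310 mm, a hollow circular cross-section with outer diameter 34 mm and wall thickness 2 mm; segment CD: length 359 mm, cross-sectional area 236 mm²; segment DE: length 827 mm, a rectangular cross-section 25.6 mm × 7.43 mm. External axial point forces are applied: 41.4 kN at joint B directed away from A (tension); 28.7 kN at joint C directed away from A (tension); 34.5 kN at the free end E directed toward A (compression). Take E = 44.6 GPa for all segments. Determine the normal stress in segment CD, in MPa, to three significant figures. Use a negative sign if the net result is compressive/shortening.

Internal axial forces (sectioning from the free end, tension +): N_DE = -34.5 kN, N_CD = -34.5 kN, N_BC = -5.8 kN, N_AB = 35.6 kN.
σ_CD = N_CD/A_CD = -34500/236 = -146.2 MPa.

-146 MPa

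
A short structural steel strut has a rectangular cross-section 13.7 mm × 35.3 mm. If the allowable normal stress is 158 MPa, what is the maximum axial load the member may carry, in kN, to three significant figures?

A = 483.6 mm².
P_max = σ_allow · A = 158 · 483.6 = 76410 N = 76.41 kN.

76.4 kN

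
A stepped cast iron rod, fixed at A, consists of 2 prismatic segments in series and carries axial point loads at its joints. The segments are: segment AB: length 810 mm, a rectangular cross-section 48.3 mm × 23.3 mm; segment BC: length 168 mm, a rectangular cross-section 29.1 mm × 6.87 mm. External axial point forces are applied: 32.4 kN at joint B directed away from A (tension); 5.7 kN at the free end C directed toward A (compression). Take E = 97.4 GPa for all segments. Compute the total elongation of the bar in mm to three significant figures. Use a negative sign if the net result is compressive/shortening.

0.148 mm

Internal axial forces (sectioning from the free end, tension +): N_BC = -5.7 kN, N_AB = 26.7 kN.
A_AB = 1125 mm².
A_BC = 199.9 mm².
δ_AB = 26700·810/(1125·97400) = 0.1973 mm
δ_BC = -5700·168/(199.9·97400) = -0.04918 mm
δ = Σδ_i = 0.1481 mm.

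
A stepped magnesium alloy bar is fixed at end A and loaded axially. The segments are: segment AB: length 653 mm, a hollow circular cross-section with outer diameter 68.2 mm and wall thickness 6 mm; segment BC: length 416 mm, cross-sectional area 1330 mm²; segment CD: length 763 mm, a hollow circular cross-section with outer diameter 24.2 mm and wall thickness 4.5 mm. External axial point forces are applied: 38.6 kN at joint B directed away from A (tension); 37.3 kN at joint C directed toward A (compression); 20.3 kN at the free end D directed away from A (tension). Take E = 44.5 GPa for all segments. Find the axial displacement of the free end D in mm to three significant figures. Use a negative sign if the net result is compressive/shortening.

1.40 mm

Internal axial forces (sectioning from the free end, tension +): N_CD = 20.3 kN, N_BC = -17 kN, N_AB = 21.6 kN.
A_AB = 1172 mm².
A_CD = 278.5 mm².
δ_AB = 21600·653/(1172·44500) = 0.2703 mm
δ_BC = -17000·416/(1330·44500) = -0.1195 mm
δ_CD = 20300·763/(278.5·44500) = 1.25 mm
δ = Σδ_i = 1.401 mm.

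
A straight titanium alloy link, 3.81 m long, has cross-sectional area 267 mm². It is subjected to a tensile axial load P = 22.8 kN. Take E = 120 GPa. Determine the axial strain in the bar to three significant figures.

7.12e-04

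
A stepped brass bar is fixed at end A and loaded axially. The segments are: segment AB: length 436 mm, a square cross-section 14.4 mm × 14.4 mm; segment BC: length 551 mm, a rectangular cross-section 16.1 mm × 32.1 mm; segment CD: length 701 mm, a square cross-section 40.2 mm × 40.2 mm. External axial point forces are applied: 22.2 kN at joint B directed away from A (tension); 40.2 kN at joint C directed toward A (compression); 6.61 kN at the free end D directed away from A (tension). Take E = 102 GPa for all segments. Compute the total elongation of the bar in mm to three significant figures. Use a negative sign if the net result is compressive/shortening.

-0.558 mm

Internal axial forces (sectioning from the free end, tension +): N_CD = 6.61 kN, N_BC = -33.59 kN, N_AB = -11.39 kN.
A_AB = 207.4 mm².
A_BC = 516.8 mm².
A_CD = 1616 mm².
δ_AB = -11390·436/(207.4·102000) = -0.2348 mm
δ_BC = -33590·551/(516.8·102000) = -0.3511 mm
δ_CD = 6610·701/(1616·102000) = 0.02811 mm
δ = Σδ_i = -0.5578 mm.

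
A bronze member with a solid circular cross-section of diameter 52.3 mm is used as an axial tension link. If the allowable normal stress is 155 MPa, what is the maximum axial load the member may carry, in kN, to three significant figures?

333 kN

A = 2148 mm².
P_max = σ_allow · A = 155 · 2148 = 333000 N = 333 kN.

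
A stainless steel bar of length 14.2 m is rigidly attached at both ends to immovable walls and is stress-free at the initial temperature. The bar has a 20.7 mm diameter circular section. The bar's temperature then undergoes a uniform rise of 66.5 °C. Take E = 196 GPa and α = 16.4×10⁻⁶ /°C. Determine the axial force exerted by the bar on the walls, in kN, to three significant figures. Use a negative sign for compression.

Free thermal expansion αLΔT = 16.4e-6 · 14200 · 66.5 = 15.49 mm.
The walls impose strain ε = −(15.49)/14200 = -1.0906e-03; σ = Eε = 196000 · -1.0906e-03 = -213.8 MPa.
Wall reaction R = σ·A = -213.8·336.5 = -71940 N = -71.94 kN.

-71.9 kN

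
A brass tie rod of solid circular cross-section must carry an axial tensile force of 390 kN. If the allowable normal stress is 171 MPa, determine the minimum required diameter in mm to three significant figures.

53.9 mm

Required area A ≥ P/σ_allow = 390000/171 = 2281 mm².
For a solid circular section, d ≥ √(4A/π) = 53.89 mm.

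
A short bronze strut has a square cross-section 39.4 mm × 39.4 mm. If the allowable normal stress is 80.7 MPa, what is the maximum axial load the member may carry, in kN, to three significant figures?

A = 1552 mm².
P_max = σ_allow · A = 80.7 · 1552 = 125300 N = 125.3 kN.

125 kN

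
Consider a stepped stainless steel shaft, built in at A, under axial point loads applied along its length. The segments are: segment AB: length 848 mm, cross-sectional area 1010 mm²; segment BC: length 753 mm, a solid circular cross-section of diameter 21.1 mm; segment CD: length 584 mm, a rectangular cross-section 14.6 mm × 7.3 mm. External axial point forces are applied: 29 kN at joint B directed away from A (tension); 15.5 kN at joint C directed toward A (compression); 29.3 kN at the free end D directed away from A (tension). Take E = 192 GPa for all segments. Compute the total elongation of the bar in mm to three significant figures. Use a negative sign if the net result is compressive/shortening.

Internal axial forces (sectioning from the free end, tension +): N_CD = 29.3 kN, N_BC = 13.8 kN, N_AB = 42.8 kN.
A_BC = 349.7 mm².
A_CD = 106.6 mm².
δ_AB = 42800·848/(1010·192000) = 0.1872 mm
δ_BC = 13800·753/(349.7·192000) = 0.1548 mm
δ_CD = 29300·584/(106.6·192000) = 0.8362 mm
δ = Σδ_i = 1.178 mm.

1.18 mm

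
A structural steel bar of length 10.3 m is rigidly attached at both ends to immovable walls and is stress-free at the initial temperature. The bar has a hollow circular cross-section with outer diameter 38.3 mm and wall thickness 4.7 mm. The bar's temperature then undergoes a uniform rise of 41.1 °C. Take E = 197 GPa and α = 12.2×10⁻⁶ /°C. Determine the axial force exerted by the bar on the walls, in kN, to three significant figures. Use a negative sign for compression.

-49.0 kN

Free thermal expansion αLΔT = 12.2e-6 · 10300 · 41.1 = 5.165 mm.
The walls impose strain ε = −(5.165)/10300 = -5.0142e-04; σ = Eε = 197000 · -5.0142e-04 = -98.78 MPa.
Wall reaction R = σ·A = -98.78·496.1 = -49010 N = -49.01 kN.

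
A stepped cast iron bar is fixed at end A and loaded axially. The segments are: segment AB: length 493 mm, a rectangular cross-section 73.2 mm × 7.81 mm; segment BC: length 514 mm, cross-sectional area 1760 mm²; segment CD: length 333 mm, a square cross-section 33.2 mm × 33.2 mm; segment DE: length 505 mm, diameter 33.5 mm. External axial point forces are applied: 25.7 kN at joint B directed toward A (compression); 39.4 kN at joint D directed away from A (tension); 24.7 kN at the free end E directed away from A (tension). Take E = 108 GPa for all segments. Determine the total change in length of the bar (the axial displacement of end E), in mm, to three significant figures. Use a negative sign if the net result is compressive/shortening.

0.790 mm

Internal axial forces (sectioning from the free end, tension +): N_DE = 24.7 kN, N_CD = 64.1 kN, N_BC = 64.1 kN, N_AB = 38.4 kN.
A_AB = 571.7 mm².
A_CD = 1102 mm².
A_DE = 881.4 mm².
δ_AB = 38400·493/(571.7·108000) = 0.3066 mm
δ_BC = 64100·514/(1760·108000) = 0.1733 mm
δ_CD = 64100·333/(1102·108000) = 0.1793 mm
δ_DE = 24700·505/(881.4·108000) = 0.131 mm
δ = Σδ_i = 0.7903 mm.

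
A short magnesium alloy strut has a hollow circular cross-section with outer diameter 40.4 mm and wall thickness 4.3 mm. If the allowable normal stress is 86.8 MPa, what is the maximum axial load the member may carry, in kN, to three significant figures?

A = 487.7 mm².
P_max = σ_allow · A = 86.8 · 487.7 = 42330 N = 42.33 kN.

42.3 kN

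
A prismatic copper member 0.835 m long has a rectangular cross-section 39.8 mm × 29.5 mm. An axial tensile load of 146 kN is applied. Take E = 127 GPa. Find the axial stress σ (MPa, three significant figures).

124 MPa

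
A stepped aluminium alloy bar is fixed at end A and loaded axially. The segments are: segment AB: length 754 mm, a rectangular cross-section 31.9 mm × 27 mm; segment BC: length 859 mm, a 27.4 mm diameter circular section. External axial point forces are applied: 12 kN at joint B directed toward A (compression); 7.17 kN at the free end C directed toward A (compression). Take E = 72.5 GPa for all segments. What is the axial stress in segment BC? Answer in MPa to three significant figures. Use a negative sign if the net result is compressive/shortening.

Internal axial forces (sectioning from the free end, tension +): N_BC = -7.17 kN, N_AB = -19.17 kN.
A_BC = 589.6 mm².
σ_BC = N_BC/A_BC = -7170/589.6 = -12.16 MPa.

-12.2 MPa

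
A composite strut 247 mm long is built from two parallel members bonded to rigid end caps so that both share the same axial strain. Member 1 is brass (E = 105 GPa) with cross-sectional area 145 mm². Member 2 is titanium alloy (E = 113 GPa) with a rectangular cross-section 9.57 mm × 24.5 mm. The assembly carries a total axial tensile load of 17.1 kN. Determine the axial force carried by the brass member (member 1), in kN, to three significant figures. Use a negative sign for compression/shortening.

6.24 kN

A_2 = 234.5 mm².
Equal strain + equilibrium ⇒ each member carries load in proportion to AE: A₁E₁ = 15220000 N, A₂E₂ = 26490000 N, ΣAE = 41720000 N.
F₁ = P·A₁E₁/ΣAE = 17100·15220000/41720000 = 6240 N.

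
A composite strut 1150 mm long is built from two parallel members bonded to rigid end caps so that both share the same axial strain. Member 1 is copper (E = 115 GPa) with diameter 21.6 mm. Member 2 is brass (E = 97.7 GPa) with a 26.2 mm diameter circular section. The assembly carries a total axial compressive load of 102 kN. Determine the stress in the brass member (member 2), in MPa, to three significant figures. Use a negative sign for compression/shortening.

A_1 = 366.4 mm².
A_2 = 539.1 mm².
Equal strain + equilibrium ⇒ each member carries load in proportion to AE: A₁E₁ = 42140000 N, A₂E₂ = 52670000 N, ΣAE = 94810000 N.
σ₂ = P·E₂/ΣAE = -102000·97700/94810000 = -105.1 MPa.

-105 MPa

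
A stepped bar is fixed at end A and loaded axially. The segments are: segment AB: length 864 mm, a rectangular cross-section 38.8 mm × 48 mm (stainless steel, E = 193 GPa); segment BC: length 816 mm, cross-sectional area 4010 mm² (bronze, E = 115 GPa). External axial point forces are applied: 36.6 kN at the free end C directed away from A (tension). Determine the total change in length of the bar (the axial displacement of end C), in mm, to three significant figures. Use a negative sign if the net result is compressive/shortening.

Internal axial forces (sectioning from the free end, tension +): N_BC = 36.6 kN, N_AB = 36.6 kN.
A_AB = 1862 mm².
δ_AB = 36600·864/(1862·193000) = 0.08798 mm
δ_BC = 36600·816/(4010·115000) = 0.06476 mm
δ = Σδ_i = 0.1527 mm.

0.153 mm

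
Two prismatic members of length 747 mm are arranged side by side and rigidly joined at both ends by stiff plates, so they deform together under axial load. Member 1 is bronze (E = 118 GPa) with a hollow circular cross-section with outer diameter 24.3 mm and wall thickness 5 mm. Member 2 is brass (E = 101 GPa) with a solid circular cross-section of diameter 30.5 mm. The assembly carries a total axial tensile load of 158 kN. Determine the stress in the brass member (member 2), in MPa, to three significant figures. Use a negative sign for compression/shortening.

A_1 = 303.2 mm².
A_2 = 730.6 mm².
Equal strain + equilibrium ⇒ each member carries load in proportion to AE: A₁E₁ = 35770000 N, A₂E₂ = 73790000 N, ΣAE = 109600000 N.
σ₂ = P·E₂/ΣAE = 158000·101000/109600000 = 145.6 MPa.

146 MPa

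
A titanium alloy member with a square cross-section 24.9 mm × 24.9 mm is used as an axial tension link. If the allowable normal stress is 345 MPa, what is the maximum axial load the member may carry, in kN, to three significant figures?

214 kN

A = 620 mm².
P_max = σ_allow · A = 345 · 620 = 213900 N = 213.9 kN.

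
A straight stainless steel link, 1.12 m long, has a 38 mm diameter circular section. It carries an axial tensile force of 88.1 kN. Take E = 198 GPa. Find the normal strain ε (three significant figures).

3.92e-04

A = 1134 mm².
σ = N/A = 77.68 MPa; ε = σ/E = 77.68/198000 = 3.923e-04.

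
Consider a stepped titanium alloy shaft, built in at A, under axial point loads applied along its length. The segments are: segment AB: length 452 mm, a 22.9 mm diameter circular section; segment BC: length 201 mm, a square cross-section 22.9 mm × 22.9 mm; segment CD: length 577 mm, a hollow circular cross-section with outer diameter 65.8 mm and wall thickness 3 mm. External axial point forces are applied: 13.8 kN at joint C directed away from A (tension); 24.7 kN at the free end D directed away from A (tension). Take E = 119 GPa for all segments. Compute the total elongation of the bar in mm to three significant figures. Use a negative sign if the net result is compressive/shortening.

0.681 mm

Internal axial forces (sectioning from the free end, tension +): N_CD = 24.7 kN, N_BC = 38.5 kN, N_AB = 38.5 kN.
A_AB = 411.9 mm².
A_BC = 524.4 mm².
A_CD = 591.9 mm².
δ_AB = 38500·452/(411.9·119000) = 0.3551 mm
δ_BC = 38500·201/(524.4·119000) = 0.124 mm
δ_CD = 24700·577/(591.9·119000) = 0.2023 mm
δ = Σδ_i = 0.6814 mm.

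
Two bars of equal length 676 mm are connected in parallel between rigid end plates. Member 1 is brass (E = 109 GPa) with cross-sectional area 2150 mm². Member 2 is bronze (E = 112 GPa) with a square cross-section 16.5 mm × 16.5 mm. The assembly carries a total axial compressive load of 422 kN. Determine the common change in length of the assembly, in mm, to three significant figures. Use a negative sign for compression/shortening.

A_2 = 272.2 mm².
Equal strain + equilibrium ⇒ each member carries load in proportion to AE: A₁E₁ = 234400000 N, A₂E₂ = 30490000 N, ΣAE = 264800000 N.
δ = PL/ΣAE = -422000·676/264800000 = -1.077 mm.

-1.08 mm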